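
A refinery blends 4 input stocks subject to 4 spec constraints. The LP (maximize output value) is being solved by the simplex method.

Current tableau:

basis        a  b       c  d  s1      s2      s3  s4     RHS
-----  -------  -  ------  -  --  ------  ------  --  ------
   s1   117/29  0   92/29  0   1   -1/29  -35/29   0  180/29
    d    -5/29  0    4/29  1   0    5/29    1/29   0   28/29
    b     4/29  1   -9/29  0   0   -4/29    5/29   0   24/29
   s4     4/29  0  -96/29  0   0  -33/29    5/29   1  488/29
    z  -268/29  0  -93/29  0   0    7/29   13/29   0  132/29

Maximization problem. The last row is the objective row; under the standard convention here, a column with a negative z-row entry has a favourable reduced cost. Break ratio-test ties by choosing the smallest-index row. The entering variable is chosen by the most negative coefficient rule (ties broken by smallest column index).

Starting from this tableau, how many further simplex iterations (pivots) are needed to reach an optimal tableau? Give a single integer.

pivot: a in, s1 out → z = 244/13
pivot: s3 in, b out → z = 636/25
pivot: s2 in, d out → z = 36
No improving column remains; optimal.

3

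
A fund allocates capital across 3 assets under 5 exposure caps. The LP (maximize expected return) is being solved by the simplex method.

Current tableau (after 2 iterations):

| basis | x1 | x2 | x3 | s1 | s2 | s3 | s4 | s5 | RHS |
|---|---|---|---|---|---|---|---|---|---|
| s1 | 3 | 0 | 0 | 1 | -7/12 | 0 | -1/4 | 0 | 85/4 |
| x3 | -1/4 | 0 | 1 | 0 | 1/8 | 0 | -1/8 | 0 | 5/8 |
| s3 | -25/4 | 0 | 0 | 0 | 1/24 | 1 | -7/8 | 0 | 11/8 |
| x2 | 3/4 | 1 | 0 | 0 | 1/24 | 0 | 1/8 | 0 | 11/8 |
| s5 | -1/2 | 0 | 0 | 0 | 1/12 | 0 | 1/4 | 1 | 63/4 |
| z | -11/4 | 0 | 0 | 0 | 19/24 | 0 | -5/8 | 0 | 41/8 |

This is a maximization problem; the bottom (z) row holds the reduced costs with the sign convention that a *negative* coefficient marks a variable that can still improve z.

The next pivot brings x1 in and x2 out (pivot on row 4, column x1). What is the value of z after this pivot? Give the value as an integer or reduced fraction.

61/6

Minimum ratio for x1: (11/8)/(3/4) = 11/6.
z changes by −(z-row coeff of x1)·ratio = −(-11/4)·(11/6) = 121/24.
New z = 41/8 + (121/24) = 61/6.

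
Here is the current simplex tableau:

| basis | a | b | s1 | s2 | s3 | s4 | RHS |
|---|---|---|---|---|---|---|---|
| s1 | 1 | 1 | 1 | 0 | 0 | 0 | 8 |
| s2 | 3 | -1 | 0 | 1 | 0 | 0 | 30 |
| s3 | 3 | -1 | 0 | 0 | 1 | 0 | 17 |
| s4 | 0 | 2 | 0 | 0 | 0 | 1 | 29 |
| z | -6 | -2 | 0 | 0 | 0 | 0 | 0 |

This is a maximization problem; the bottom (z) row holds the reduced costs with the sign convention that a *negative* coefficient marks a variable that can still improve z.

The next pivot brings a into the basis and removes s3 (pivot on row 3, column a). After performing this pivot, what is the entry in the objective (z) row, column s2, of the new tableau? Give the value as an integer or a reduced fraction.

Pivot element is row 3, column a: 3.
Normalize row 3: new (row 3, s2) = 0/3 = 0.
z-row ← z-row − (-6)·(new row 3): 0 − (-6)·0 = 0.

0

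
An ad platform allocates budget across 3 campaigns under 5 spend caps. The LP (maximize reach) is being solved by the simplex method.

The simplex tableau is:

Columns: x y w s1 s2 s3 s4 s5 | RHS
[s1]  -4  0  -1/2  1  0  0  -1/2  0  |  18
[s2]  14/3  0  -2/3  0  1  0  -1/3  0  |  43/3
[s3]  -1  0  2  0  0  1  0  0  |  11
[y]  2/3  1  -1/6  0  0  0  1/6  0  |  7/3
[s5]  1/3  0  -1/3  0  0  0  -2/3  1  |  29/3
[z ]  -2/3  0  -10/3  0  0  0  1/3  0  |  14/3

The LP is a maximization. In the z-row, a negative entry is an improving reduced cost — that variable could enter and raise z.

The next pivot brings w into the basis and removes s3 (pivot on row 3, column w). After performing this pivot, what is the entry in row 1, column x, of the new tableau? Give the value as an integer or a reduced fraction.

-17/4

Pivot element is row 3, column w: 2.
Normalize row 3: new (row 3, x) = (-1)/2 = -1/2.
row 1 ← row 1 − (-1/2)·(new row 3): -4 − (-1/2)·(-1/2) = -17/4.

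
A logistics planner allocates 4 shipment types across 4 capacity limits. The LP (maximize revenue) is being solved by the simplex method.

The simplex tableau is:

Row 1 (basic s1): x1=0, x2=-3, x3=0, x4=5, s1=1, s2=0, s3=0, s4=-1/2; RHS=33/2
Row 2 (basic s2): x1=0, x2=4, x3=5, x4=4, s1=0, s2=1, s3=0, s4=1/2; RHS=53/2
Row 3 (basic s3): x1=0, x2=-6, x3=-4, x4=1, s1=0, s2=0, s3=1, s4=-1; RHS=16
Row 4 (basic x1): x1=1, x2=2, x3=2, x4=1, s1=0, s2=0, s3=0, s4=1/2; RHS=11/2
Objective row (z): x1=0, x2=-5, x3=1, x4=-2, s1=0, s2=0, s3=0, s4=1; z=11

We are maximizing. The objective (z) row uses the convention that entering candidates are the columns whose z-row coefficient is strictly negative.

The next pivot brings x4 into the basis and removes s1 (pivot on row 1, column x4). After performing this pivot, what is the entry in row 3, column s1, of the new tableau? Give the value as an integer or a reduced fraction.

-1/5

Pivot element is row 1, column x4: 5.
Normalize row 1: new (row 1, s1) = 1/5 = 1/5.
row 3 ← row 3 − 1·(new row 1): 0 − 1·(1/5) = -1/5.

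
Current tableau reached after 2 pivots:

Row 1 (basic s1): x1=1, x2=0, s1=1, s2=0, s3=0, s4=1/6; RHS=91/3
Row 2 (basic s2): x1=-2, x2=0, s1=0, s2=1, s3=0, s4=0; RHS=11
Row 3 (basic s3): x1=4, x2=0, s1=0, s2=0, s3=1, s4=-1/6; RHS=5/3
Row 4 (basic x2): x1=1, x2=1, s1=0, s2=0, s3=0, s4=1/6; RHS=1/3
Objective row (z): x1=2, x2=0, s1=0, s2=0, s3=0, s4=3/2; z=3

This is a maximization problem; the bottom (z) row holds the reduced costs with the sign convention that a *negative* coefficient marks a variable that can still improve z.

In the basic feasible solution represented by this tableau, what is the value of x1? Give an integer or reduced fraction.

x1 is nonbasic (not in the basis column), so its value in the current BFS is 0.

0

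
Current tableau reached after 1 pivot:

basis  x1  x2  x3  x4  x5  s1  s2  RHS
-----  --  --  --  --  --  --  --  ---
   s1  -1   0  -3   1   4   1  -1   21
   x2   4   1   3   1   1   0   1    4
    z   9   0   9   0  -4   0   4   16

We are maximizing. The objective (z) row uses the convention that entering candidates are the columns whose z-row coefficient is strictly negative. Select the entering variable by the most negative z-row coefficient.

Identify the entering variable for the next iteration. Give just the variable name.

x5

Objective-row coefficients: x1: 9, x2: 0, x3: 9, x4: 0, x5: -4, s1: 0, s2: 4.
The most negative is -4 in column x5, so x5 enters.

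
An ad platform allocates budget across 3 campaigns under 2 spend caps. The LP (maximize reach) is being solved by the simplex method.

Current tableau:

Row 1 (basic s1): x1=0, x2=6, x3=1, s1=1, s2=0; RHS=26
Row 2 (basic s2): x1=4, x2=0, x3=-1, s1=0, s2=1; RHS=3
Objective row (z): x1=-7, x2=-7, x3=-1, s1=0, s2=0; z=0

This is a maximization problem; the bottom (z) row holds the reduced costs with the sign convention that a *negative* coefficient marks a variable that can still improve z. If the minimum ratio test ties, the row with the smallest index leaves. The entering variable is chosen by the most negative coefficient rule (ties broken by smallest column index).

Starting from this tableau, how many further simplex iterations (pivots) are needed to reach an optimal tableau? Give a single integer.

3

pivot: x1 in, s2 out → z = 21/4
pivot: x2 in, s1 out → z = 427/12
pivot: x3 in, x2 out → z = 307/4
No improving column remains; optimal.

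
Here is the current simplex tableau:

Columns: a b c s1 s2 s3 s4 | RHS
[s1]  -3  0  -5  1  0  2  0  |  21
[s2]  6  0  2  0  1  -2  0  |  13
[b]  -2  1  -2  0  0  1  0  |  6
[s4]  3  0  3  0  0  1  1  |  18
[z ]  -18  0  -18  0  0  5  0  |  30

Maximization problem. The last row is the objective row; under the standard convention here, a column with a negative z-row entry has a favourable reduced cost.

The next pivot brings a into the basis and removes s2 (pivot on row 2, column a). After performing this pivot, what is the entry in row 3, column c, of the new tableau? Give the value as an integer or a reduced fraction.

Pivot element is row 2, column a: 6.
Normalize row 2: new (row 2, c) = 2/6 = 1/3.
row 3 ← row 3 − (-2)·(new row 2): -2 − (-2)·(1/3) = -4/3.

-4/3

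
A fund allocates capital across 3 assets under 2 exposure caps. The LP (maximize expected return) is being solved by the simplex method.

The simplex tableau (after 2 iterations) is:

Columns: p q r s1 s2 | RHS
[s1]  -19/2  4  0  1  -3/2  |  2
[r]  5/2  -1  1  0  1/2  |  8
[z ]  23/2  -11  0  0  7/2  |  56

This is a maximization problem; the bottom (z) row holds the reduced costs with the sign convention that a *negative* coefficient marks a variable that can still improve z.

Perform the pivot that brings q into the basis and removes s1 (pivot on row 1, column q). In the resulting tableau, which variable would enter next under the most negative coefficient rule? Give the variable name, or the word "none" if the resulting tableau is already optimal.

Pivot element 4. New z-row = old z-row − (-11)·(row 1/4).
Updated z-row coefficients: p: -117/8, q: 0, r: 0, s1: 11/4, s2: -5/8.
The most negative is -117/8 in column p, so p would enter next.

p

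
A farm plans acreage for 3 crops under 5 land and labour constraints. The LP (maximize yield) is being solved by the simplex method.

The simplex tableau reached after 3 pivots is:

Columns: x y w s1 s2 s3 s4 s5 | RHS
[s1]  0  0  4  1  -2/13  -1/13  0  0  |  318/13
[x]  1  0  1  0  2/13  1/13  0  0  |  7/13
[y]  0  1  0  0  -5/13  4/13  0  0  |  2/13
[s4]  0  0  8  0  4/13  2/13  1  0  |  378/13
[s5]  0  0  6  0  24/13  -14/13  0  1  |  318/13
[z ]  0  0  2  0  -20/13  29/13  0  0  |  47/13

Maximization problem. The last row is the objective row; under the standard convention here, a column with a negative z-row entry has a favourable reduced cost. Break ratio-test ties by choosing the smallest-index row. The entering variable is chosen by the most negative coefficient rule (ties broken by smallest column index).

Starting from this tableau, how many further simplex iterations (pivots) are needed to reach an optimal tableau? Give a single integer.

pivot: s2 in, x out → z = 9
No improving column remains; optimal.

1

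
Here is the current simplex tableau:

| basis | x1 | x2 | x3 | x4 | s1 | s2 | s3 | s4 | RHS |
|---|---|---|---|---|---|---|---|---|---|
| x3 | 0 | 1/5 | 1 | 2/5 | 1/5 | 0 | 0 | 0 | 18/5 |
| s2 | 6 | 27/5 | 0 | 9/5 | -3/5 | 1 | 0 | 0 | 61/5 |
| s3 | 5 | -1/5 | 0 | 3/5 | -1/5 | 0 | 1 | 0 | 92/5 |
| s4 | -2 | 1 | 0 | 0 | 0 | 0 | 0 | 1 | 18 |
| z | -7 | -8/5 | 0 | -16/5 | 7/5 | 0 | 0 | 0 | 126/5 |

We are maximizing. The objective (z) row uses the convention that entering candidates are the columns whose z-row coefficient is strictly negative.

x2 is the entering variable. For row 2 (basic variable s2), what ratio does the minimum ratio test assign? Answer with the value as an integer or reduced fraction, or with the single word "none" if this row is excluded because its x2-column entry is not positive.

61/27

Ratio = RHS / (x2 entry) = (61/5) / (27/5) = 61/27.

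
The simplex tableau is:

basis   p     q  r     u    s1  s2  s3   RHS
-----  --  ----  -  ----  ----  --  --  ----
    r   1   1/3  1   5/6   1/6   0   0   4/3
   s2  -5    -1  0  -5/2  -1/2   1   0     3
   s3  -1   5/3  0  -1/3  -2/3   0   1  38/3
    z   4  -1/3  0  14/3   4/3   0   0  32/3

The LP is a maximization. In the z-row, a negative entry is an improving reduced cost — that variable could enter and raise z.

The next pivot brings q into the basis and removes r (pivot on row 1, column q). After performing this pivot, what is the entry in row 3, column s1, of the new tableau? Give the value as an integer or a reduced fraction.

Pivot element is row 1, column q: 1/3.
Normalize row 1: new (row 1, s1) = (1/6)/(1/3) = 1/2.
row 3 ← row 3 − (5/3)·(new row 1): -2/3 − (5/3)·(1/2) = -3/2.

-3/2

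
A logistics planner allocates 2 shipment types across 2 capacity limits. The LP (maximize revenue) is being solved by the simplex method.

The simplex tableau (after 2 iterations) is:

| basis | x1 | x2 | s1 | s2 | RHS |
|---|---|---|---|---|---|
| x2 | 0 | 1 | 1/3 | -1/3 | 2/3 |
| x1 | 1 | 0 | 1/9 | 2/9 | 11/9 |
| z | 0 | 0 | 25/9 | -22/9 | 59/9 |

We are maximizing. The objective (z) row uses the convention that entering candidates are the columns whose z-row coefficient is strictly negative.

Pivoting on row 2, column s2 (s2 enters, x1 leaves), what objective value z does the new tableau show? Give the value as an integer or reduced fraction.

Minimum ratio for s2: (11/9)/(2/9) = 11/2.
z changes by −(z-row coeff of s2)·ratio = −(-22/9)·(11/2) = 121/9.
New z = 59/9 + (121/9) = 20.

20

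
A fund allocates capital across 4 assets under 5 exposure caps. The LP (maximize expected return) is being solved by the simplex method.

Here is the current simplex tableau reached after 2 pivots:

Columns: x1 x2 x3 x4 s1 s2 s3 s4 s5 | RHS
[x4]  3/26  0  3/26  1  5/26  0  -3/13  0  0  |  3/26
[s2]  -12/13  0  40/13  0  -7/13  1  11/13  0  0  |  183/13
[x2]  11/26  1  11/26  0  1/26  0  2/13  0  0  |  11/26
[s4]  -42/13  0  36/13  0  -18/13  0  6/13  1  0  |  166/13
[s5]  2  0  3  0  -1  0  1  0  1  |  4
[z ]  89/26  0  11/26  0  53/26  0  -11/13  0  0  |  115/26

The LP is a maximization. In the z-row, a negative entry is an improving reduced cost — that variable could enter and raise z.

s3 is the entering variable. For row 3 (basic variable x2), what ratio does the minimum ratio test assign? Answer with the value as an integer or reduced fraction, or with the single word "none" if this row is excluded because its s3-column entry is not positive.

Ratio = RHS / (s3 entry) = (11/26) / (2/13) = 11/4.

11/4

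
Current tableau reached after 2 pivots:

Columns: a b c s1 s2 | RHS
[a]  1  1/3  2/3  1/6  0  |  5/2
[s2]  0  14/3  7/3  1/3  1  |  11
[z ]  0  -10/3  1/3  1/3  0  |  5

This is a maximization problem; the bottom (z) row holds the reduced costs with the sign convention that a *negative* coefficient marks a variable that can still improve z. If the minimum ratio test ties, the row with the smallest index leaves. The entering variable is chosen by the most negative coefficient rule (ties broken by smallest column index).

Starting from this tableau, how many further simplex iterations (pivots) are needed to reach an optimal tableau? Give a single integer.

pivot: b in, s2 out → z = 90/7
No improving column remains; optimal.

1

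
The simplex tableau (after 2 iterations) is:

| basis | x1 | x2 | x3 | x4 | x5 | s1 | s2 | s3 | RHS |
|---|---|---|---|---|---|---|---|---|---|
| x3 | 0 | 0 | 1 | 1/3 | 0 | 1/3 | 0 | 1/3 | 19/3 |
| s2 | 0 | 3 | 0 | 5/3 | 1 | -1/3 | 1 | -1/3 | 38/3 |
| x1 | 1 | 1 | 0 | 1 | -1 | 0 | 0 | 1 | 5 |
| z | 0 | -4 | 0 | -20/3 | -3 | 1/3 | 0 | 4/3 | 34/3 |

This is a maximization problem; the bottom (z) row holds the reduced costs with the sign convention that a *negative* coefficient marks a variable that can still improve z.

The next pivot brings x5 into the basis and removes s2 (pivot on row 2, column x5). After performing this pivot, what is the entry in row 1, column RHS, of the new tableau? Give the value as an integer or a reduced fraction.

Pivot element is row 2, column x5: 1.
Normalize row 2: new (row 2, RHS) = (38/3)/1 = 38/3.
row 1 ← row 1 − 0·(new row 2): 19/3 − 0·(38/3) = 19/3.

19/3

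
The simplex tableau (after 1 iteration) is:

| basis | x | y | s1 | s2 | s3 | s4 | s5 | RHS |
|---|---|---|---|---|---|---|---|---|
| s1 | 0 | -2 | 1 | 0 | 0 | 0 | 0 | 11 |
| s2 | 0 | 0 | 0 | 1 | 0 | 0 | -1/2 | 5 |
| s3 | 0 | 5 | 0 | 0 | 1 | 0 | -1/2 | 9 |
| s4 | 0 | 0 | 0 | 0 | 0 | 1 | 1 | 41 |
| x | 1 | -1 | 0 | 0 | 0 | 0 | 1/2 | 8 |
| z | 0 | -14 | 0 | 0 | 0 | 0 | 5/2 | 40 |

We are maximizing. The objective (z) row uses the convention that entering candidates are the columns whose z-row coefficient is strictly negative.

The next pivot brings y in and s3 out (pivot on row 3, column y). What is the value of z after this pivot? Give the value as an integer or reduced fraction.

326/5

Minimum ratio for y: 9/5 = 9/5.
z changes by −(z-row coeff of y)·ratio = −(-14)·(9/5) = 126/5.
New z = 40 + (126/5) = 326/5.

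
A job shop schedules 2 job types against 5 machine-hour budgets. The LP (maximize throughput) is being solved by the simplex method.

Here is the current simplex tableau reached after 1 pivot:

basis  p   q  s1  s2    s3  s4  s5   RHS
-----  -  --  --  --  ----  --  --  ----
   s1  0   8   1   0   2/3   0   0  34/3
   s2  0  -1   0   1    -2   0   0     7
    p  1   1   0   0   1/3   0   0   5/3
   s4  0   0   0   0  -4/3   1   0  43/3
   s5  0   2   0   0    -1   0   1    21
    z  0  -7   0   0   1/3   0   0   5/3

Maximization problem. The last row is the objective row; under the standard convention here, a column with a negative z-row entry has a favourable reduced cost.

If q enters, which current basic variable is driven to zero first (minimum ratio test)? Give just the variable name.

s1

Ratios: row 1 (s1): (34/3)/8 = 17/12; row 2 (s2): entry -1 ≤ 0, skip; row 3 (p): (5/3)/1 = 5/3; row 4 (s4): entry 0 ≤ 0, skip; row 5 (s5): 21/2 = 21/2.
Minimum ratio 17/12 is in the s1 row, so s1 leaves.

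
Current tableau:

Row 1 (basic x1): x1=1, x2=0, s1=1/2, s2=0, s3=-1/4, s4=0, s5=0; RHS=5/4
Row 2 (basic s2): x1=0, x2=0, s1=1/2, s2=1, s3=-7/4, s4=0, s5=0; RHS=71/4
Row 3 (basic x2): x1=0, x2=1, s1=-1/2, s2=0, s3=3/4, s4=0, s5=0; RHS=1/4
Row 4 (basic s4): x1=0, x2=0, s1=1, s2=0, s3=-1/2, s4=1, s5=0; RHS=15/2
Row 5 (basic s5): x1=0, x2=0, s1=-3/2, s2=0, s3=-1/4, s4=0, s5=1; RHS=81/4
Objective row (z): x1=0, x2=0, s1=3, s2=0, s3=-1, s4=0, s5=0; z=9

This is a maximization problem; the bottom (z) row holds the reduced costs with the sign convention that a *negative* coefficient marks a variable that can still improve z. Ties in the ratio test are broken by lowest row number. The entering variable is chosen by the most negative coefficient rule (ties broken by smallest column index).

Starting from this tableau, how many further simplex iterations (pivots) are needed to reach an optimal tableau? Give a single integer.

pivot: s3 in, x2 out → z = 28/3
No improving column remains; optimal.

1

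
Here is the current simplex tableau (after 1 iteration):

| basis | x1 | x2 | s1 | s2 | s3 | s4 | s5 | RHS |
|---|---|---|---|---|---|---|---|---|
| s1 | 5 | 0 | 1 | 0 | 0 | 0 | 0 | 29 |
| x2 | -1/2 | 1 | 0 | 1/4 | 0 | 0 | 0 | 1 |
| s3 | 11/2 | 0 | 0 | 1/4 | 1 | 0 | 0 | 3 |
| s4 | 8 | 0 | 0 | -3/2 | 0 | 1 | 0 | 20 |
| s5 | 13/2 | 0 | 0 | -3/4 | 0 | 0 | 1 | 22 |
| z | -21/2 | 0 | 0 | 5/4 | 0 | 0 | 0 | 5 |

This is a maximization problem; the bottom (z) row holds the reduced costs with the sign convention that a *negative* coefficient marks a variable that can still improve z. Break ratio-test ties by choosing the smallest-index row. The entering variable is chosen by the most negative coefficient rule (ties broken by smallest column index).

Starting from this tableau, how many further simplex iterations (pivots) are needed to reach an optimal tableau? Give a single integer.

pivot: x1 in, s3 out → z = 118/11
No improving column remains; optimal.

1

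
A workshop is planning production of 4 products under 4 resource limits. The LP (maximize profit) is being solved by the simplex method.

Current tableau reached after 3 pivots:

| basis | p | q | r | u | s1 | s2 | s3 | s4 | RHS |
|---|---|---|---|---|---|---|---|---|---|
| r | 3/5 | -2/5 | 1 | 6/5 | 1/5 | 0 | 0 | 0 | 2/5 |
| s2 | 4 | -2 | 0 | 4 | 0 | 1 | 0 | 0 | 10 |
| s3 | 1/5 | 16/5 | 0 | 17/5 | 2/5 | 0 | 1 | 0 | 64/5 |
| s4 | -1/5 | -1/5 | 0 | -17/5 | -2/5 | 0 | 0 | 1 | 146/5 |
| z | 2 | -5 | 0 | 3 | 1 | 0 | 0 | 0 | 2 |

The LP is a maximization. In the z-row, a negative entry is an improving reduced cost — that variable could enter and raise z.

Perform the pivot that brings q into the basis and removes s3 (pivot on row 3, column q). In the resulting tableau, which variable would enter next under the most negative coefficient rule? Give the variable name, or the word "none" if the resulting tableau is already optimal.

none

Pivot element 16/5. New z-row = old z-row − (-5)·(row 3/(16/5)).
Updated z-row coefficients: p: 37/16, q: 0, r: 0, u: 133/16, s1: 13/8, s2: 0, s3: 25/16, s4: 0.
No coefficient is strictly negative; the tableau after this pivot is optimal.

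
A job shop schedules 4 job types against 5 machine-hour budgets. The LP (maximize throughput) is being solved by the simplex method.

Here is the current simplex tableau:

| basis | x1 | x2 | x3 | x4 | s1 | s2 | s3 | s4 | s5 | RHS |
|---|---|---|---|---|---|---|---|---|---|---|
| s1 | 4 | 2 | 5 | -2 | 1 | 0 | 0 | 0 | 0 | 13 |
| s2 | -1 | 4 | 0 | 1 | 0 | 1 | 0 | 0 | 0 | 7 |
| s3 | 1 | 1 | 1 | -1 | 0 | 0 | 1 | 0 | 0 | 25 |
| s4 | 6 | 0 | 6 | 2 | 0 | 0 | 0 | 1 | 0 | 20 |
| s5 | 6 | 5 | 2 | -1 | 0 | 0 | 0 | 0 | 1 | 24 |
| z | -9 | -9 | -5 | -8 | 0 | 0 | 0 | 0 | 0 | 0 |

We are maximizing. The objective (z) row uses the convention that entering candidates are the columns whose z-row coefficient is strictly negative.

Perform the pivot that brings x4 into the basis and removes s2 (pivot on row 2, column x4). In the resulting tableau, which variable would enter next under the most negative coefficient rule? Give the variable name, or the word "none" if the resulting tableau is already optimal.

Pivot element 1. New z-row = old z-row − (-8)·(row 2/1).
Updated z-row coefficients: x1: -17, x2: 23, x3: -5, x4: 0, s1: 0, s2: 8, s3: 0, s4: 0, s5: 0.
The most negative is -17 in column x1, so x1 would enter next.

x1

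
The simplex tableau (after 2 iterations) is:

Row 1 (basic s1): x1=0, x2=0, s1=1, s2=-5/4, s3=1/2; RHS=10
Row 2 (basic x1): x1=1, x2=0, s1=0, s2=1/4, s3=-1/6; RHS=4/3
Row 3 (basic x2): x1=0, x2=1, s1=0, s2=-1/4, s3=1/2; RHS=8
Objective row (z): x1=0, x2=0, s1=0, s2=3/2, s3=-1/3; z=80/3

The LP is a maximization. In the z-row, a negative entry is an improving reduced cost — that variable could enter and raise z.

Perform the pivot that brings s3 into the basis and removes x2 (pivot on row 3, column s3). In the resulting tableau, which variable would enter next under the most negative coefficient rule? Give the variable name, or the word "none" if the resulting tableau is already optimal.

none

Pivot element 1/2. New z-row = old z-row − (-1/3)·(row 3/(1/2)).
Updated z-row coefficients: x1: 0, x2: 2/3, s1: 0, s2: 4/3, s3: 0.
No coefficient is strictly negative; the tableau after this pivot is optimal.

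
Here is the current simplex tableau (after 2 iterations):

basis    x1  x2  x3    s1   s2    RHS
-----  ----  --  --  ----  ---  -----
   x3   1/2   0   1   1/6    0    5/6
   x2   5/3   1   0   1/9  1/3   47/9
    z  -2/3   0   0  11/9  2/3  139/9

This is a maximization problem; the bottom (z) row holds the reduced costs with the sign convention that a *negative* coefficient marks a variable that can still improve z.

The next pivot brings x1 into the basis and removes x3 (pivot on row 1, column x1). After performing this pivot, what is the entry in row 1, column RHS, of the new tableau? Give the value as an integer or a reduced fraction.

5/3

Pivot element is row 1, column x1: 1/2.
Normalize row 1: new (row 1, RHS) = (5/6)/(1/2) = 5/3.
Row 1 is the pivot row, so the entry is 5/3.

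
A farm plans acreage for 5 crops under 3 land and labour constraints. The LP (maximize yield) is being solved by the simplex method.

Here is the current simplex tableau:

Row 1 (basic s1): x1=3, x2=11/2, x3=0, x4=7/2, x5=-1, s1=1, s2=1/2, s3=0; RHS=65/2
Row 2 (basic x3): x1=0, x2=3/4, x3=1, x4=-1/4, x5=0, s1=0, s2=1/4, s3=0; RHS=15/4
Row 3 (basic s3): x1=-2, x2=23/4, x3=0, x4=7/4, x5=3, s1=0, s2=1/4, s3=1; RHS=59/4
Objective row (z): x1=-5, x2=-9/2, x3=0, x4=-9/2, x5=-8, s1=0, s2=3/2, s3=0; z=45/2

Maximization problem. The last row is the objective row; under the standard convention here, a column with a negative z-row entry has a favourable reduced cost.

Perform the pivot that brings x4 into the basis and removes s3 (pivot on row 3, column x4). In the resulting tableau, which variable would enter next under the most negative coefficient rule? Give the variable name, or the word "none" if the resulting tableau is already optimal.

Pivot element 7/4. New z-row = old z-row − (-9/2)·(row 3/(7/4)).
Updated z-row coefficients: x1: -71/7, x2: 72/7, x3: 0, x4: 0, x5: -2/7, s1: 0, s2: 15/7, s3: 18/7.
The most negative is -71/7 in column x1, so x1 would enter next.

x1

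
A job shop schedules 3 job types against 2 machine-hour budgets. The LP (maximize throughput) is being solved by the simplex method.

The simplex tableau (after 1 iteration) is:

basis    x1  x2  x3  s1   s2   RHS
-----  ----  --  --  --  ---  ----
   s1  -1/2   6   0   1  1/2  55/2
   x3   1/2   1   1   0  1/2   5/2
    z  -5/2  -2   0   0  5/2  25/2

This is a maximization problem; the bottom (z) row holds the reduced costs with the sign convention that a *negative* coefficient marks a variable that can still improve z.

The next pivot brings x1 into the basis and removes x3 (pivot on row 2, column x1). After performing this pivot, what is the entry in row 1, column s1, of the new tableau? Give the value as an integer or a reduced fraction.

1

Pivot element is row 2, column x1: 1/2.
Normalize row 2: new (row 2, s1) = 0/(1/2) = 0.
row 1 ← row 1 − (-1/2)·(new row 2): 1 − (-1/2)·0 = 1.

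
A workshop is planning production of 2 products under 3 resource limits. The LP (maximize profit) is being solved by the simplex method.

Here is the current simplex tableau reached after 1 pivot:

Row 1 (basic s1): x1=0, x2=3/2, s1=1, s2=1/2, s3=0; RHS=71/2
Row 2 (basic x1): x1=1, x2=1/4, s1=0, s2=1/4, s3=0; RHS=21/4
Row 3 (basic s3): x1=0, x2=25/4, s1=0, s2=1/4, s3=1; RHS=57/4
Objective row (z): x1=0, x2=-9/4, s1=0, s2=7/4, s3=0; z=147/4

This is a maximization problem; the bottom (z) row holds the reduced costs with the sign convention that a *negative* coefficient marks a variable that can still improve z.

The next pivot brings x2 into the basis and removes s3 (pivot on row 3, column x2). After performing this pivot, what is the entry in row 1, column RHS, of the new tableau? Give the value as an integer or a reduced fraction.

Pivot element is row 3, column x2: 25/4.
Normalize row 3: new (row 3, RHS) = (57/4)/(25/4) = 57/25.
row 1 ← row 1 − (3/2)·(new row 3): 71/2 − (3/2)·(57/25) = 802/25.

802/25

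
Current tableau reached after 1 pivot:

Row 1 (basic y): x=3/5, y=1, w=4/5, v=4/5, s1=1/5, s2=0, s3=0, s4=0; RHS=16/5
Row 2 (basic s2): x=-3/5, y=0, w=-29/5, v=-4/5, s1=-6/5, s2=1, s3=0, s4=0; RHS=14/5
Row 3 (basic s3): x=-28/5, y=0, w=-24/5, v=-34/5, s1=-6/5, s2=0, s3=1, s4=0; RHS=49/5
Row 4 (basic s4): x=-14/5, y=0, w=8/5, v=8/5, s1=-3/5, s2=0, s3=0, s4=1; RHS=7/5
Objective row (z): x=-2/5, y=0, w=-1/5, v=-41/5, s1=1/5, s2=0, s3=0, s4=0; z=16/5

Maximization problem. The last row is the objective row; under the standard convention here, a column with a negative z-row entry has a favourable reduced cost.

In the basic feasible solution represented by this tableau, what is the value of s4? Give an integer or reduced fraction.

s4 is basic (row 4); its value is the RHS of that row: 7/5.

7/5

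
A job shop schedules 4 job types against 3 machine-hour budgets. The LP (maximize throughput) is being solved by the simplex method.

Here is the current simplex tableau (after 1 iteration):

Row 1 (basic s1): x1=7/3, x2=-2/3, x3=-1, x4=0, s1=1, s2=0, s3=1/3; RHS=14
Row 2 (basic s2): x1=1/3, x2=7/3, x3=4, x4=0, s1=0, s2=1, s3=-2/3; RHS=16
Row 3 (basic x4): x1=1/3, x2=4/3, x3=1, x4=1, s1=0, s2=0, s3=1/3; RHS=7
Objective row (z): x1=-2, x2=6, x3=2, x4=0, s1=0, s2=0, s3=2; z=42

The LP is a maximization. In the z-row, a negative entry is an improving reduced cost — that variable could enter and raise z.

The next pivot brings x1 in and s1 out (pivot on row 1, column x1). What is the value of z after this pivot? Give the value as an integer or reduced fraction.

54

Minimum ratio for x1: 14/(7/3) = 6.
z changes by −(z-row coeff of x1)·ratio = −(-2)·6 = 12.
New z = 42 + 12 = 54.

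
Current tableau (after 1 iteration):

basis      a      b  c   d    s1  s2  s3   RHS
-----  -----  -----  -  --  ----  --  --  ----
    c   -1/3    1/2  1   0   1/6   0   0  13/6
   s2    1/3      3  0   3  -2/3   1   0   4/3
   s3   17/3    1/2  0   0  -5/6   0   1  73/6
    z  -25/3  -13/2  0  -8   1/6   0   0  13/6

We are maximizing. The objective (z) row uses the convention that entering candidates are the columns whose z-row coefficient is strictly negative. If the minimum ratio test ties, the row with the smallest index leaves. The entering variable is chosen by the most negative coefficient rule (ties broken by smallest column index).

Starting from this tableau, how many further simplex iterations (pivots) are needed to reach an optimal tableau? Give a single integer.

3

pivot: a in, s3 out → z = 341/17
pivot: d in, s2 out → z = 369/17
pivot: s1 in, c out → z = 88
No improving column remains; optimal.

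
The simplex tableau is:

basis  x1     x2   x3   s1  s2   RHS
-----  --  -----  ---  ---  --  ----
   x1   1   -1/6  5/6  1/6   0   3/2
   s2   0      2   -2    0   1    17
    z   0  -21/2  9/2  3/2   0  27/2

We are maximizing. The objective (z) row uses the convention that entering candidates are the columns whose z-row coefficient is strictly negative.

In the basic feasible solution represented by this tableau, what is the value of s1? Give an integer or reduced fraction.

0

s1 is nonbasic (not in the basis column), so its value in the current BFS is 0.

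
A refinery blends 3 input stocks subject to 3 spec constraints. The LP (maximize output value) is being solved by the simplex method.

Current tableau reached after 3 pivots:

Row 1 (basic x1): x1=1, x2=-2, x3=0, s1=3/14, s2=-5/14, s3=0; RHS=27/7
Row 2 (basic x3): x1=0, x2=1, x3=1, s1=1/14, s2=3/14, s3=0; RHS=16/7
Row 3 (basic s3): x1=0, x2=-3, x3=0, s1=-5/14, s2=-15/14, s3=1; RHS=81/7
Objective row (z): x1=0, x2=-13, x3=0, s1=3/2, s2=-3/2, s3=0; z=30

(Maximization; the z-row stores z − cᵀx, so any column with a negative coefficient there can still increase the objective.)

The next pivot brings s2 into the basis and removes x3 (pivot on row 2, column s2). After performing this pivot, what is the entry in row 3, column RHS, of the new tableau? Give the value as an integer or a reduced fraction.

23

Pivot element is row 2, column s2: 3/14.
Normalize row 2: new (row 2, RHS) = (16/7)/(3/14) = 32/3.
row 3 ← row 3 − (-15/14)·(new row 2): 81/7 − (-15/14)·(32/3) = 23.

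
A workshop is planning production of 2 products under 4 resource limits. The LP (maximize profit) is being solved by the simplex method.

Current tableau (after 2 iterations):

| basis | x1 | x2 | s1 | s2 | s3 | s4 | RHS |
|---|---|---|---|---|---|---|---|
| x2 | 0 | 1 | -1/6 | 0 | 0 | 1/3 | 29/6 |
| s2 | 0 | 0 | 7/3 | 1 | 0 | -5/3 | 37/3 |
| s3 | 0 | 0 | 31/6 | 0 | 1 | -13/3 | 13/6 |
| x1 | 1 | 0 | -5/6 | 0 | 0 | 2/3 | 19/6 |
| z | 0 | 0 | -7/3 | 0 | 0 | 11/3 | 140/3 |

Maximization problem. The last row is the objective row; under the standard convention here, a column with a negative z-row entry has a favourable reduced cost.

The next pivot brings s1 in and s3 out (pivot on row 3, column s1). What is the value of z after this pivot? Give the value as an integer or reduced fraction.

1477/31

Minimum ratio for s1: (13/6)/(31/6) = 13/31.
z changes by −(z-row coeff of s1)·ratio = −(-7/3)·(13/31) = 91/93.
New z = 140/3 + (91/93) = 1477/31.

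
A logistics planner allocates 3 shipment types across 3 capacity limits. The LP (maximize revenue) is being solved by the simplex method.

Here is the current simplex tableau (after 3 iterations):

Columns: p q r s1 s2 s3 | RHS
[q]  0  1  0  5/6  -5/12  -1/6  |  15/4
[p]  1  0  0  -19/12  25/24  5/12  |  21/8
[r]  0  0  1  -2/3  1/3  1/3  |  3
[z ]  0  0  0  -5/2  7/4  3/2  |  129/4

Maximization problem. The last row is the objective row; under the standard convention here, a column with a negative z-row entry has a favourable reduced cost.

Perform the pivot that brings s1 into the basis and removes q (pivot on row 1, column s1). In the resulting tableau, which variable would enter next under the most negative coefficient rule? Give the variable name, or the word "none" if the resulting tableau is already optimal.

none

Pivot element 5/6. New z-row = old z-row − (-5/2)·(row 1/(5/6)).
Updated z-row coefficients: p: 0, q: 3, r: 0, s1: 0, s2: 1/2, s3: 1.
No coefficient is strictly negative; the tableau after this pivot is optimal.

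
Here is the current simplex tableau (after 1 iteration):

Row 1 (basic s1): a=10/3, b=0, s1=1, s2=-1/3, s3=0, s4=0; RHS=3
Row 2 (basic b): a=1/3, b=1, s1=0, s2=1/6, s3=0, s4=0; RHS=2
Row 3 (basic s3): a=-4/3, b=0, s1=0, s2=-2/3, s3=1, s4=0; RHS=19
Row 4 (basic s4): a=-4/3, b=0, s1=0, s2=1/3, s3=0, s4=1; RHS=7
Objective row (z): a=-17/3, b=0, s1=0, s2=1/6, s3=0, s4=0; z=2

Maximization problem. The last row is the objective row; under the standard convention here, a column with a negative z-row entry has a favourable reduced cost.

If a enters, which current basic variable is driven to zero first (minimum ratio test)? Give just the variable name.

Ratios: row 1 (s1): 3/(10/3) = 9/10; row 2 (b): 2/(1/3) = 6; row 3 (s3): entry -4/3 ≤ 0, skip; row 4 (s4): entry -4/3 ≤ 0, skip.
Minimum ratio 9/10 is in the s1 row, so s1 leaves.

s1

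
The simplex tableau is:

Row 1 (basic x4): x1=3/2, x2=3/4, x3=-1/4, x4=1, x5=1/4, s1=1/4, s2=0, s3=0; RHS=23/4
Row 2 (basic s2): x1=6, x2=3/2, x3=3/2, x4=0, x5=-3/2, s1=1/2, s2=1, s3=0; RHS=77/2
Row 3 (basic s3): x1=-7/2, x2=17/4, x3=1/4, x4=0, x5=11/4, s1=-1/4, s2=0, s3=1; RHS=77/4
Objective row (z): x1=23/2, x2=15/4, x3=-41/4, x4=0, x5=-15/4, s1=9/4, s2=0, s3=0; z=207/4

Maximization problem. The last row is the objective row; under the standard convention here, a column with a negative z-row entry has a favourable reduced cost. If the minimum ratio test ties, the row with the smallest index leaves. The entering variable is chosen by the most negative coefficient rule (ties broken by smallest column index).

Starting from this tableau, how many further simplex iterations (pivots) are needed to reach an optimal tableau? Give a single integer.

pivot: x3 in, s2 out → z = 1889/6
pivot: x5 in, s3 out → z = 6745/18
No improving column remains; optimal.

2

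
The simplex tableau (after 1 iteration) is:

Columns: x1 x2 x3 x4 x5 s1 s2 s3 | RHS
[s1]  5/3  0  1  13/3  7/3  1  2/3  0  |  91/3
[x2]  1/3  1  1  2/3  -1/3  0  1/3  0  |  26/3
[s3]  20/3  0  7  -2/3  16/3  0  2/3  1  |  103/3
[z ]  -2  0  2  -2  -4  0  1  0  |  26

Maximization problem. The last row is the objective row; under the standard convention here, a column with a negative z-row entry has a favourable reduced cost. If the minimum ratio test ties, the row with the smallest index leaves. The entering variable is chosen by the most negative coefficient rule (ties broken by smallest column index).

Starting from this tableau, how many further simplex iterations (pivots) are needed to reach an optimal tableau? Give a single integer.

2

pivot: x5 in, s3 out → z = 207/4
pivot: x4 in, s1 out → z = 2221/37
No improving column remains; optimal.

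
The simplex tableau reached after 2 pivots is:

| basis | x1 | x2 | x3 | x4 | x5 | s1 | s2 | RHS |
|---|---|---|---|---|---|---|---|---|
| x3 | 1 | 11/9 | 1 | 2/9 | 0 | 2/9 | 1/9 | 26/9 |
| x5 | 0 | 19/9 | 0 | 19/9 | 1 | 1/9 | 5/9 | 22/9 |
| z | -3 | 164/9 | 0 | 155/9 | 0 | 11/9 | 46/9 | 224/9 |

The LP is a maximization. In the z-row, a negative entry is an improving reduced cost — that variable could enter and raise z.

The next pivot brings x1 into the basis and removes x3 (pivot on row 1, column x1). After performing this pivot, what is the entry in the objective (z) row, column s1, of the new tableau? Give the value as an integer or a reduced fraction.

17/9

Pivot element is row 1, column x1: 1.
Normalize row 1: new (row 1, s1) = (2/9)/1 = 2/9.
z-row ← z-row − (-3)·(new row 1): 11/9 − (-3)·(2/9) = 17/9.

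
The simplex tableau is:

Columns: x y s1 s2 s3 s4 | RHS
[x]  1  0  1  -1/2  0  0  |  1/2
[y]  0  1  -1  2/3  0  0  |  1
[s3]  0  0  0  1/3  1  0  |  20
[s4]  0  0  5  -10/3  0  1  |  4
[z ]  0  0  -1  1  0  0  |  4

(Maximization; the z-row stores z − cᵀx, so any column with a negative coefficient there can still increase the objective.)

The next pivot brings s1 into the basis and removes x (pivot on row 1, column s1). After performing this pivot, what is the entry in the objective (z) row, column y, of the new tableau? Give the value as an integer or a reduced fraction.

0

Pivot element is row 1, column s1: 1.
Normalize row 1: new (row 1, y) = 0/1 = 0.
z-row ← z-row − (-1)·(new row 1): 0 − (-1)·0 = 0.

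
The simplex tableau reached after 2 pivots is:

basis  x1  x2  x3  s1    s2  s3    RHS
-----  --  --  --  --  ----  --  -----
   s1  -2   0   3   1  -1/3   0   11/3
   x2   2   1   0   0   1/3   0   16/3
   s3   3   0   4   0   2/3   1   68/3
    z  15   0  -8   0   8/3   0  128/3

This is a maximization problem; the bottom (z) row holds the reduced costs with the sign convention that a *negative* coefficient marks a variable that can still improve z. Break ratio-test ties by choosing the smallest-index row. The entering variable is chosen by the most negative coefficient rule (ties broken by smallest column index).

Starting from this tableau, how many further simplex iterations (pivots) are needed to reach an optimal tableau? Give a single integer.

1

pivot: x3 in, s1 out → z = 472/9
No improving column remains; optimal.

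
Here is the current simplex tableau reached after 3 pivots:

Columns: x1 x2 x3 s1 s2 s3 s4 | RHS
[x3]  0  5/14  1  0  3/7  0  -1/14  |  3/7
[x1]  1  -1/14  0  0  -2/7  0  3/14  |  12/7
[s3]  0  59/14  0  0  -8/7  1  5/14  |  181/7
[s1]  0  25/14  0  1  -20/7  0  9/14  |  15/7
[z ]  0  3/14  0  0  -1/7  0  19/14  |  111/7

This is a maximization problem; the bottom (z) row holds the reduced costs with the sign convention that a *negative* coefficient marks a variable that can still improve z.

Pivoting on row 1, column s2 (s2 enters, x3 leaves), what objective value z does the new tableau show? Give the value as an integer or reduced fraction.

Minimum ratio for s2: (3/7)/(3/7) = 1.
z changes by −(z-row coeff of s2)·ratio = −(-1/7)·1 = 1/7.
New z = 111/7 + (1/7) = 16.

16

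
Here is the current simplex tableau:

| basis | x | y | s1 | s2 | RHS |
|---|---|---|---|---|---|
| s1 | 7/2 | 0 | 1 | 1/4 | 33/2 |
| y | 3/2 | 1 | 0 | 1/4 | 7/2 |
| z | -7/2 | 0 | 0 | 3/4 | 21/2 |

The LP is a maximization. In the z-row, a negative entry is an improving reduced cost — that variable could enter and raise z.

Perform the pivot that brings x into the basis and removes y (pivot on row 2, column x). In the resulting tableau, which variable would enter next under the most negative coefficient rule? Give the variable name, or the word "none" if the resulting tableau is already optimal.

none

Pivot element 3/2. New z-row = old z-row − (-7/2)·(row 2/(3/2)).
Updated z-row coefficients: x: 0, y: 7/3, s1: 0, s2: 4/3.
No coefficient is strictly negative; the tableau after this pivot is optimal.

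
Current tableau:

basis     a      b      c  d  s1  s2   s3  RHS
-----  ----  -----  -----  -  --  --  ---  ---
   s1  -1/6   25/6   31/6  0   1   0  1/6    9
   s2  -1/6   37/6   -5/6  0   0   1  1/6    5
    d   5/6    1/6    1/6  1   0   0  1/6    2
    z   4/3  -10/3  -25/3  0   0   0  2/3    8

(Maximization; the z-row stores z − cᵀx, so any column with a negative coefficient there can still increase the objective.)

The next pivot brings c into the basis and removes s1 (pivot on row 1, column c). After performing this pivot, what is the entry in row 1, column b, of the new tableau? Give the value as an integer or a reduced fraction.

25/31

Pivot element is row 1, column c: 31/6.
Normalize row 1: new (row 1, b) = (25/6)/(31/6) = 25/31.
Row 1 is the pivot row, so the entry is 25/31.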